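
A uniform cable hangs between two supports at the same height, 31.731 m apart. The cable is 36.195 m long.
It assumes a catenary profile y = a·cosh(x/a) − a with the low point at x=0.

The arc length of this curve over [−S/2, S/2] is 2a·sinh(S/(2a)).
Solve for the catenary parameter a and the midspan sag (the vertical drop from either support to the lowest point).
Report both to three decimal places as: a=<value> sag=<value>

seed: a₀ = √(S³/(24(L−S))) = √(31.731³/(24·4.464)) = 17.268632
iter 1: u=0.918747  f(a)=+1.922e-01  f'(a)=-5.620e-01  a ← 17.268632 − (+1.922e-01/-5.620e-01) = 17.610694
iter 2: u=0.900901  f(a)=+5.860e-03  f'(a)=-5.282e-01  a ← 17.610694 − (+5.860e-03/-5.282e-01) = 17.621789
iter 3: u=0.900334  f(a)=+5.826e-06  f'(a)=-5.271e-01  a ← 17.621789 − (+5.826e-06/-5.271e-01) = 17.621800
iter 4: u=0.900334  f(a)=+5.770e-12  f'(a)=-5.271e-01  a ← 17.621800 − (+5.770e-12/-5.271e-01) = 17.621800
converged: |Δa| < 1e-12 after 4 iterations
sag = a·(cosh(S/(2a)) − 1) = 17.621800·(cosh(0.900334) − 1) = 7.637799
T_max/T_min = cosh(S/(2a)) = 1.433429

a=17.622 sag=7.638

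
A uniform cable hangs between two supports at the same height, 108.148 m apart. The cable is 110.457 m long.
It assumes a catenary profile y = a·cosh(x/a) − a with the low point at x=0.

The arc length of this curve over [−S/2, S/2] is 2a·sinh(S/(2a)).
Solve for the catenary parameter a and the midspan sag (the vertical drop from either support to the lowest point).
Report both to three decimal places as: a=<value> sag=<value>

a=151.563 sag=9.749

seed: a₀ = √(S³/(24(L−S))) = √(108.148³/(24·2.309)) = 151.081105
iter 1: u=0.357914  f(a)=+1.483e-02  f'(a)=-3.096e-02  a ← 151.081105 − (+1.483e-02/-3.096e-02) = 151.560262
iter 2: u=0.356782  f(a)=+7.087e-05  f'(a)=-3.066e-02  a ← 151.560262 − (+7.087e-05/-3.066e-02) = 151.562573
iter 3: u=0.356777  f(a)=+1.635e-09  f'(a)=-3.066e-02  a ← 151.562573 − (+1.635e-09/-3.066e-02) = 151.562574
iter 4: u=0.356777  f(a)=+2.842e-14  f'(a)=-3.066e-02  a ← 151.562574 − (+2.842e-14/-3.066e-02) = 151.562574
converged: |Δa| < 1e-12 after 4 iterations
sag = a·(cosh(S/(2a)) − 1) = 151.562574·(cosh(0.356777) − 1) = 9.748929
T_max/T_min = cosh(S/(2a)) = 1.064323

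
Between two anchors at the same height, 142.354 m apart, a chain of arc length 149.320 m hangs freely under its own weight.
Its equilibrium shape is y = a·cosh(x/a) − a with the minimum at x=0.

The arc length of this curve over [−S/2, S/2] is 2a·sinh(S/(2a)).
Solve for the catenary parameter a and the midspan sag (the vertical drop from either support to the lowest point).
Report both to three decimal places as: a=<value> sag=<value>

a=132.312 sag=19.611

seed: a₀ = √(S³/(24(L−S))) = √(142.354³/(24·6.966)) = 131.358190
iter 1: u=0.541854  f(a)=+1.030e-01  f'(a)=-1.092e-01  a ← 131.358190 − (+1.030e-01/-1.092e-01) = 132.301169
iter 2: u=0.537992  f(a)=+1.119e-03  f'(a)=-1.068e-01  a ← 132.301169 − (+1.119e-03/-1.068e-01) = 132.311646
iter 3: u=0.537950  f(a)=+1.355e-07  f'(a)=-1.068e-01  a ← 132.311646 − (+1.355e-07/-1.068e-01) = 132.311647
iter 4: u=0.537950  f(a)=+0.000e+00  f'(a)=-1.068e-01  a ← 132.311647 − (+0.000e+00/-1.068e-01) = 132.311647
converged: |Δa| < 1e-12 after 4 iterations
sag = a·(cosh(S/(2a)) − 1) = 132.311647·(cosh(0.537950) − 1) = 19.610990
T_max/T_min = cosh(S/(2a)) = 1.148218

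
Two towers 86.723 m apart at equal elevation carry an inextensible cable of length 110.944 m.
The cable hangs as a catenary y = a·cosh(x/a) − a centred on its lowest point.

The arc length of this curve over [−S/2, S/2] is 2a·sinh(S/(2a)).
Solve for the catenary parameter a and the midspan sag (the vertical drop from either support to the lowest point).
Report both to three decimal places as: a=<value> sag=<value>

a=34.818 sag=30.676

seed: a₀ = √(S³/(24(L−S))) = √(86.723³/(24·24.221)) = 33.496527
iter 1: u=1.294507  f(a)=+2.112e+00  f'(a)=-1.703e+00  a ← 33.496527 − (+2.112e+00/-1.703e+00) = 34.736515
iter 2: u=1.248297  f(a)=+1.230e-01  f'(a)=-1.510e+00  a ← 34.736515 − (+1.230e-01/-1.510e+00) = 34.817921
iter 3: u=1.245379  f(a)=+4.736e-04  f'(a)=-1.499e+00  a ← 34.817921 − (+4.736e-04/-1.499e+00) = 34.818237
iter 4: u=1.245367  f(a)=+7.086e-09  f'(a)=-1.499e+00  a ← 34.818237 − (+7.086e-09/-1.499e+00) = 34.818237
iter 5: u=1.245367  f(a)=+1.421e-14  f'(a)=-1.499e+00  a ← 34.818237 − (+1.421e-14/-1.499e+00) = 34.818237
converged: |Δa| < 1e-12 after 5 iterations
sag = a·(cosh(S/(2a)) − 1) = 34.818237·(cosh(1.245367) − 1) = 30.675674
T_max/T_min = cosh(S/(2a)) = 1.881023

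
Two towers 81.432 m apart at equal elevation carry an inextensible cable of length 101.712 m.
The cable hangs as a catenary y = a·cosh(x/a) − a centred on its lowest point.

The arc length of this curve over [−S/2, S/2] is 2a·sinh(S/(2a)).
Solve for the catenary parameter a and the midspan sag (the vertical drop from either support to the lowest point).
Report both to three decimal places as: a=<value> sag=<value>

seed: a₀ = √(S³/(24(L−S))) = √(81.432³/(24·20.280)) = 33.308345
iter 1: u=1.222396  f(a)=+1.570e+00  f'(a)=-1.410e+00  a ← 33.308345 − (+1.570e+00/-1.410e+00) = 34.422245
iter 2: u=1.182840  f(a)=+8.221e-02  f'(a)=-1.266e+00  a ← 34.422245 − (+8.221e-02/-1.266e+00) = 34.487202
iter 3: u=1.180612  f(a)=+2.529e-04  f'(a)=-1.258e+00  a ← 34.487202 − (+2.529e-04/-1.258e+00) = 34.487403
iter 4: u=1.180605  f(a)=+2.409e-09  f'(a)=-1.258e+00  a ← 34.487403 − (+2.409e-09/-1.258e+00) = 34.487403
iter 5: u=1.180605  f(a)=+1.421e-14  f'(a)=-1.258e+00  a ← 34.487403 − (+1.421e-14/-1.258e+00) = 34.487403
converged: |Δa| < 1e-12 after 5 iterations
sag = a·(cosh(S/(2a)) − 1) = 34.487403·(cosh(1.180605) − 1) = 26.959434
T_max/T_min = cosh(S/(2a)) = 1.781718

a=34.487 sag=26.959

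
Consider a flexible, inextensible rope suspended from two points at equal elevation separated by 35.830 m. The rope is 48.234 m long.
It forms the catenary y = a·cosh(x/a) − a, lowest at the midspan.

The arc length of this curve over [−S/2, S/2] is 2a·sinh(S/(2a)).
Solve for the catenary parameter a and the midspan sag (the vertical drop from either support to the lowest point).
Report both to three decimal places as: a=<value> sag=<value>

a=13.030 sag=14.382

seed: a₀ = √(S³/(24(L−S))) = √(35.830³/(24·12.404)) = 12.430360
iter 1: u=1.441229  f(a)=+1.354e+00  f'(a)=-2.442e+00  a ← 12.430360 − (+1.354e+00/-2.442e+00) = 12.984692
iter 2: u=1.379702  f(a)=+9.583e-02  f'(a)=-2.108e+00  a ← 12.984692 − (+9.583e-02/-2.108e+00) = 13.030158
iter 3: u=1.374887  f(a)=+5.610e-04  f'(a)=-2.083e+00  a ← 13.030158 − (+5.610e-04/-2.083e+00) = 13.030427
iter 4: u=1.374859  f(a)=+1.947e-08  f'(a)=-2.083e+00  a ← 13.030427 − (+1.947e-08/-2.083e+00) = 13.030427
iter 5: u=1.374859  f(a)=+0.000e+00  f'(a)=-2.083e+00  a ← 13.030427 − (+0.000e+00/-2.083e+00) = 13.030427
converged: |Δa| < 1e-12 after 5 iterations
sag = a·(cosh(S/(2a)) − 1) = 13.030427·(cosh(1.374859) − 1) = 14.381645
T_max/T_min = cosh(S/(2a)) = 2.103697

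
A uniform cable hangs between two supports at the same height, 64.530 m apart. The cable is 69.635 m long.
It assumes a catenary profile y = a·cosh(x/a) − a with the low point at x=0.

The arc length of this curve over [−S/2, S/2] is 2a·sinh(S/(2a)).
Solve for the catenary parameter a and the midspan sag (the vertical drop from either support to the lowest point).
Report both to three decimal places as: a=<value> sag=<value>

seed: a₀ = √(S³/(24(L−S))) = √(64.530³/(24·5.105)) = 46.831601
iter 1: u=0.688958  f(a)=+1.225e-01  f'(a)=-2.285e-01  a ← 46.831601 − (+1.225e-01/-2.285e-01) = 47.367769
iter 2: u=0.681159  f(a)=+2.136e-03  f'(a)=-2.206e-01  a ← 47.367769 − (+2.136e-03/-2.206e-01) = 47.377450
iter 3: u=0.681020  f(a)=+6.747e-07  f'(a)=-2.205e-01  a ← 47.377450 − (+6.747e-07/-2.205e-01) = 47.377453
iter 4: u=0.681020  f(a)=+7.105e-14  f'(a)=-2.205e-01  a ← 47.377453 − (+7.105e-14/-2.205e-01) = 47.377453
converged: |Δa| < 1e-12 after 4 iterations
sag = a·(cosh(S/(2a)) − 1) = 47.377453·(cosh(0.681020) − 1) = 11.417796
T_max/T_min = cosh(S/(2a)) = 1.240996

a=47.377 sag=11.418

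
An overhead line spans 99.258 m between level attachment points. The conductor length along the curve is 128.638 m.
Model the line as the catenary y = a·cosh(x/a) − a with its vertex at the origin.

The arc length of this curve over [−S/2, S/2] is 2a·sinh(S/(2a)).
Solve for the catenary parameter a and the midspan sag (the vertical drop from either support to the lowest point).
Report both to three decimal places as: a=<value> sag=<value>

a=38.793 sag=36.319

seed: a₀ = √(S³/(24(L−S))) = √(99.258³/(24·29.380)) = 37.240608
iter 1: u=1.332658  f(a)=+2.722e+00  f'(a)=-1.876e+00  a ← 37.240608 − (+2.722e+00/-1.876e+00) = 38.691225
iter 2: u=1.282694  f(a)=+1.671e-01  f'(a)=-1.652e+00  a ← 38.691225 − (+1.671e-01/-1.652e+00) = 38.792362
iter 3: u=1.279350  f(a)=+7.212e-04  f'(a)=-1.638e+00  a ← 38.792362 − (+7.212e-04/-1.638e+00) = 38.792802
iter 4: u=1.279335  f(a)=+1.356e-08  f'(a)=-1.638e+00  a ← 38.792802 − (+1.356e-08/-1.638e+00) = 38.792802
iter 5: u=1.279335  f(a)=-5.684e-14  f'(a)=-1.638e+00  a ← 38.792802 − (-5.684e-14/-1.638e+00) = 38.792802
converged: |Δa| < 1e-12 after 5 iterations
sag = a·(cosh(S/(2a)) − 1) = 38.792802·(cosh(1.279335) − 1) = 36.319216
T_max/T_min = cosh(S/(2a)) = 1.936236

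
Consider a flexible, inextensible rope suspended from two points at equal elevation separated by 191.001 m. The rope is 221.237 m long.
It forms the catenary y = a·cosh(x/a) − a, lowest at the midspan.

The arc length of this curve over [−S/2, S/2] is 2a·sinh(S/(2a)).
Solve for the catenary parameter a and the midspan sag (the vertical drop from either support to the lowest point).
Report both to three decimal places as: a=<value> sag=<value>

a=100.238 sag=49.041

seed: a₀ = √(S³/(24(L−S))) = √(191.001³/(24·30.236)) = 97.990883
iter 1: u=0.974586  f(a)=+1.469e+00  f'(a)=-6.778e-01  a ← 97.990883 − (+1.469e+00/-6.778e-01) = 100.158088
iter 2: u=0.953498  f(a)=+5.014e-02  f'(a)=-6.322e-01  a ← 100.158088 − (+5.014e-02/-6.322e-01) = 100.237401
iter 3: u=0.952743  f(a)=+6.301e-05  f'(a)=-6.306e-01  a ← 100.237401 − (+6.301e-05/-6.306e-01) = 100.237501
iter 4: u=0.952742  f(a)=+9.979e-11  f'(a)=-6.306e-01  a ← 100.237501 − (+9.979e-11/-6.306e-01) = 100.237501
iter 5: u=0.952742  f(a)=+0.000e+00  f'(a)=-6.306e-01  a ← 100.237501 − (+0.000e+00/-6.306e-01) = 100.237501
converged: |Δa| < 1e-12 after 5 iterations
sag = a·(cosh(S/(2a)) − 1) = 100.237501·(cosh(0.952742) − 1) = 49.040793
T_max/T_min = cosh(S/(2a)) = 1.489246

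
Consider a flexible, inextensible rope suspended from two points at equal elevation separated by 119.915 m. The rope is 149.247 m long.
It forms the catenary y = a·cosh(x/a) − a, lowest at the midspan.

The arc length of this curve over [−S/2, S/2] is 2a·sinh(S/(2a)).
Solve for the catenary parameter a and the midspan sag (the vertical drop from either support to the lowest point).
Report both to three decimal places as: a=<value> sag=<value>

a=51.214 sag=39.293

seed: a₀ = √(S³/(24(L−S))) = √(119.915³/(24·29.332)) = 49.491864
iter 1: u=1.211462  f(a)=+2.229e+00  f'(a)=-1.369e+00  a ← 49.491864 − (+2.229e+00/-1.369e+00) = 51.120617
iter 2: u=1.172863  f(a)=+1.148e-01  f'(a)=-1.231e+00  a ← 51.120617 − (+1.148e-01/-1.231e+00) = 51.213851
iter 3: u=1.170728  f(a)=+3.408e-04  f'(a)=-1.224e+00  a ← 51.213851 − (+3.408e-04/-1.224e+00) = 51.214130
iter 4: u=1.170722  f(a)=+3.024e-09  f'(a)=-1.224e+00  a ← 51.214130 − (+3.024e-09/-1.224e+00) = 51.214130
iter 5: u=1.170722  f(a)=-2.842e-14  f'(a)=-1.224e+00  a ← 51.214130 − (-2.842e-14/-1.224e+00) = 51.214130
converged: |Δa| < 1e-12 after 5 iterations
sag = a·(cosh(S/(2a)) − 1) = 51.214130·(cosh(1.170722) − 1) = 39.293073
T_max/T_min = cosh(S/(2a)) = 1.767231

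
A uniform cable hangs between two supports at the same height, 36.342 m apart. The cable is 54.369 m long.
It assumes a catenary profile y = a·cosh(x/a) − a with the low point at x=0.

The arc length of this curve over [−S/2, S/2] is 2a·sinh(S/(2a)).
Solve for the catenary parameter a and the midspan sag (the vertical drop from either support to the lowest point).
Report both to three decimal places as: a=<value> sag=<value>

a=11.241 sag=18.176

seed: a₀ = √(S³/(24(L−S))) = √(36.342³/(24·18.027)) = 10.532850
iter 1: u=1.725174  f(a)=+2.881e+00  f'(a)=-4.556e+00  a ← 10.532850 − (+2.881e+00/-4.556e+00) = 11.165125
iter 2: u=1.627478  f(a)=+2.798e-01  f'(a)=-3.711e+00  a ← 11.165125 − (+2.798e-01/-3.711e+00) = 11.240527
iter 3: u=1.616561  f(a)=+3.266e-03  f'(a)=-3.624e+00  a ← 11.240527 − (+3.266e-03/-3.624e+00) = 11.241428
iter 4: u=1.616432  f(a)=+4.564e-07  f'(a)=-3.623e+00  a ← 11.241428 − (+4.564e-07/-3.623e+00) = 11.241428
iter 5: u=1.616432  f(a)=+0.000e+00  f'(a)=-3.623e+00  a ← 11.241428 − (+0.000e+00/-3.623e+00) = 11.241428
converged: |Δa| < 1e-12 after 5 iterations
sag = a·(cosh(S/(2a)) − 1) = 11.241428·(cosh(1.616432) − 1) = 18.175689
T_max/T_min = cosh(S/(2a)) = 2.616849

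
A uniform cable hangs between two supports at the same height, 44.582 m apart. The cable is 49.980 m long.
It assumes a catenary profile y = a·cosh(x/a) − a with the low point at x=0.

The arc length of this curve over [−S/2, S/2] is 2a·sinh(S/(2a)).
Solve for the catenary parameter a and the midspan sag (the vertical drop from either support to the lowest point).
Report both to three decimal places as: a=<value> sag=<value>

a=26.615 sag=9.893

seed: a₀ = √(S³/(24(L−S))) = √(44.582³/(24·5.398)) = 26.152744
iter 1: u=0.852339  f(a)=+1.995e-01  f'(a)=-4.436e-01  a ← 26.152744 − (+1.995e-01/-4.436e-01) = 26.602497
iter 2: u=0.837929  f(a)=+5.263e-03  f'(a)=-4.205e-01  a ← 26.602497 − (+5.263e-03/-4.205e-01) = 26.615014
iter 3: u=0.837535  f(a)=+3.882e-06  f'(a)=-4.198e-01  a ← 26.615014 − (+3.882e-06/-4.198e-01) = 26.615023
iter 4: u=0.837534  f(a)=+2.117e-12  f'(a)=-4.198e-01  a ← 26.615023 − (+2.117e-12/-4.198e-01) = 26.615023
converged: |Δa| < 1e-12 after 4 iterations
sag = a·(cosh(S/(2a)) − 1) = 26.615023·(cosh(0.837534) − 1) = 9.893326
T_max/T_min = cosh(S/(2a)) = 1.371720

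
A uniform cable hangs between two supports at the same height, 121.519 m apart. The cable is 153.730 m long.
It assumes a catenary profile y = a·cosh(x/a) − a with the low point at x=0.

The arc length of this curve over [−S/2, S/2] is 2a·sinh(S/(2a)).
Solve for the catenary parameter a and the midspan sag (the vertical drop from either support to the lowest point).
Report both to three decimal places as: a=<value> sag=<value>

seed: a₀ = √(S³/(24(L−S))) = √(121.519³/(24·32.211)) = 48.179086
iter 1: u=1.261118  f(a)=+2.661e+00  f'(a)=-1.562e+00  a ← 48.179086 − (+2.661e+00/-1.562e+00) = 49.882165
iter 2: u=1.218061  f(a)=+1.476e-01  f'(a)=-1.393e+00  a ← 49.882165 − (+1.476e-01/-1.393e+00) = 49.988091
iter 3: u=1.215480  f(a)=+5.131e-04  f'(a)=-1.384e+00  a ← 49.988091 − (+5.131e-04/-1.384e+00) = 49.988462
iter 4: u=1.215470  f(a)=+6.250e-09  f'(a)=-1.384e+00  a ← 49.988462 − (+6.250e-09/-1.384e+00) = 49.988462
iter 5: u=1.215470  f(a)=-5.684e-14  f'(a)=-1.384e+00  a ← 49.988462 − (-5.684e-14/-1.384e+00) = 49.988462
converged: |Δa| < 1e-12 after 5 iterations
sag = a·(cosh(S/(2a)) − 1) = 49.988462·(cosh(1.215470) − 1) = 41.701639
T_max/T_min = cosh(S/(2a)) = 1.834225

a=49.988 sag=41.702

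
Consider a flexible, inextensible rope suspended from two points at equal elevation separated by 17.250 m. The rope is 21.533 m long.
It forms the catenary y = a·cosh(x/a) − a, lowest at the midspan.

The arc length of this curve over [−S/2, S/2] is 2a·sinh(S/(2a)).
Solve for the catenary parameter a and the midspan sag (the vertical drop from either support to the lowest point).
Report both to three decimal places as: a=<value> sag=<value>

seed: a₀ = √(S³/(24(L−S))) = √(17.250³/(24·4.283)) = 7.066494
iter 1: u=1.220549  f(a)=+3.306e-01  f'(a)=-1.403e+00  a ← 7.066494 − (+3.306e-01/-1.403e+00) = 7.302175
iter 2: u=1.181155  f(a)=+1.726e-02  f'(a)=-1.260e+00  a ← 7.302175 − (+1.726e-02/-1.260e+00) = 7.315876
iter 3: u=1.178943  f(a)=+5.277e-05  f'(a)=-1.252e+00  a ← 7.315876 − (+5.277e-05/-1.252e+00) = 7.315918
iter 4: u=1.178936  f(a)=+4.968e-10  f'(a)=-1.252e+00  a ← 7.315918 − (+4.968e-10/-1.252e+00) = 7.315918
iter 5: u=1.178936  f(a)=+0.000e+00  f'(a)=-1.252e+00  a ← 7.315918 − (+0.000e+00/-1.252e+00) = 7.315918
converged: |Δa| < 1e-12 after 5 iterations
sag = a·(cosh(S/(2a)) − 1) = 7.315918·(cosh(1.178936) − 1) = 5.701001
T_max/T_min = cosh(S/(2a)) = 1.779260

a=7.316 sag=5.701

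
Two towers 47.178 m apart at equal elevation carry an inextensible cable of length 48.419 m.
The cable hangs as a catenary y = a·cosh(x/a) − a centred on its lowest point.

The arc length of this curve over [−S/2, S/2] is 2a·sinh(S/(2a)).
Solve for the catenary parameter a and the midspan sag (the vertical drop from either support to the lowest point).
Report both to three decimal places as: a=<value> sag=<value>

a=59.610 sag=4.729

seed: a₀ = √(S³/(24(L−S))) = √(47.178³/(24·1.241)) = 59.376935
iter 1: u=0.397275  f(a)=+9.830e-03  f'(a)=-4.246e-02  a ← 59.376935 − (+9.830e-03/-4.246e-02) = 59.608427
iter 2: u=0.395733  f(a)=+5.778e-05  f'(a)=-4.197e-02  a ← 59.608427 − (+5.778e-05/-4.197e-02) = 59.609804
iter 3: u=0.395723  f(a)=+2.023e-09  f'(a)=-4.196e-02  a ← 59.609804 − (+2.023e-09/-4.196e-02) = 59.609804
iter 4: u=0.395723  f(a)=-7.105e-15  f'(a)=-4.196e-02  a ← 59.609804 − (-7.105e-15/-4.196e-02) = 59.609804
converged: |Δa| < 1e-12 after 4 iterations
sag = a·(cosh(S/(2a)) − 1) = 59.609804·(cosh(0.395723) − 1) = 4.728588
T_max/T_min = cosh(S/(2a)) = 1.079326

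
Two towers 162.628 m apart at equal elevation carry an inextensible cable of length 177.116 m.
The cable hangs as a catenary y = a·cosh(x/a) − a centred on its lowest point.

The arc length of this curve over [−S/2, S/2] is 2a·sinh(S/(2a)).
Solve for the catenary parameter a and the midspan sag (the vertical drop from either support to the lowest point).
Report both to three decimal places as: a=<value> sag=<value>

a=112.677 sag=30.636

seed: a₀ = √(S³/(24(L−S))) = √(162.628³/(24·14.488)) = 111.220064
iter 1: u=0.731109  f(a)=+3.922e-01  f'(a)=-2.747e-01  a ← 111.220064 − (+3.922e-01/-2.747e-01) = 112.647581
iter 2: u=0.721844  f(a)=+7.678e-03  f'(a)=-2.641e-01  a ← 112.647581 − (+7.678e-03/-2.641e-01) = 112.676658
iter 3: u=0.721658  f(a)=+3.074e-06  f'(a)=-2.638e-01  a ← 112.676658 − (+3.074e-06/-2.638e-01) = 112.676670
iter 4: u=0.721658  f(a)=+4.832e-13  f'(a)=-2.638e-01  a ← 112.676670 − (+4.832e-13/-2.638e-01) = 112.676670
converged: |Δa| < 1e-12 after 4 iterations
sag = a·(cosh(S/(2a)) − 1) = 112.676670·(cosh(0.721658) − 1) = 30.636105
T_max/T_min = cosh(S/(2a)) = 1.271894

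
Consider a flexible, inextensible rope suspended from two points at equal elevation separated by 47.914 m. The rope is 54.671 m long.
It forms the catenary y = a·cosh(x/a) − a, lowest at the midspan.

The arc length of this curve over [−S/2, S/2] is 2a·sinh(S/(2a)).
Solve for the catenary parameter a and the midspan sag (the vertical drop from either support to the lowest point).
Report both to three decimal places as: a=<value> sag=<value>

a=26.578 sag=11.548

seed: a₀ = √(S³/(24(L−S))) = √(47.914³/(24·6.757)) = 26.044202
iter 1: u=0.919859  f(a)=+2.917e-01  f'(a)=-5.641e-01  a ← 26.044202 − (+2.917e-01/-5.641e-01) = 26.561266
iter 2: u=0.901952  f(a)=+8.913e-03  f'(a)=-5.301e-01  a ← 26.561266 − (+8.913e-03/-5.301e-01) = 26.578079
iter 3: u=0.901382  f(a)=+8.904e-06  f'(a)=-5.291e-01  a ← 26.578079 − (+8.904e-06/-5.291e-01) = 26.578096
iter 4: u=0.901381  f(a)=+8.896e-12  f'(a)=-5.291e-01  a ← 26.578096 − (+8.896e-12/-5.291e-01) = 26.578096
converged: |Δa| < 1e-12 after 4 iterations
sag = a·(cosh(S/(2a)) − 1) = 26.578096·(cosh(0.901381) − 1) = 11.548335
T_max/T_min = cosh(S/(2a)) = 1.434506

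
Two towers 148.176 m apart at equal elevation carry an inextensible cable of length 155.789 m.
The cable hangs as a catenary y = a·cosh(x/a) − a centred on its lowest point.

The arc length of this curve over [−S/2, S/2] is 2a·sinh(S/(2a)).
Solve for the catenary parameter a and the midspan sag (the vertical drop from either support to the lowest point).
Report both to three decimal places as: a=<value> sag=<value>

a=134.456 sag=20.934

seed: a₀ = √(S³/(24(L−S))) = √(148.176³/(24·7.613)) = 133.439149
iter 1: u=0.555219  f(a)=+1.182e-01  f'(a)=-1.177e-01  a ← 133.439149 − (+1.182e-01/-1.177e-01) = 134.443794
iter 2: u=0.551070  f(a)=+1.348e-03  f'(a)=-1.150e-01  a ← 134.443794 − (+1.348e-03/-1.150e-01) = 134.455519
iter 3: u=0.551022  f(a)=+1.799e-07  f'(a)=-1.150e-01  a ← 134.455519 − (+1.799e-07/-1.150e-01) = 134.455521
iter 4: u=0.551022  f(a)=+5.684e-14  f'(a)=-1.150e-01  a ← 134.455521 − (+5.684e-14/-1.150e-01) = 134.455521
converged: |Δa| < 1e-12 after 4 iterations
sag = a·(cosh(S/(2a)) − 1) = 134.455521·(cosh(0.551022) − 1) = 20.933797
T_max/T_min = cosh(S/(2a)) = 1.155693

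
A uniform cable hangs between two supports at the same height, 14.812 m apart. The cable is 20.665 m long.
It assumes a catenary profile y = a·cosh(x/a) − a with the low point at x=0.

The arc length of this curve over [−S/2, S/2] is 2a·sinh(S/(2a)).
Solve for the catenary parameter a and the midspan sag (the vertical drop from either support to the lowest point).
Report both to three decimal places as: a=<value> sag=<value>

a=5.072 sag=6.438

seed: a₀ = √(S³/(24(L−S))) = √(14.812³/(24·5.853)) = 4.809785
iter 1: u=1.539778  f(a)=+7.343e-01  f'(a)=-3.062e+00  a ← 4.809785 − (+7.343e-01/-3.062e+00) = 5.049616
iter 2: u=1.466646  f(a)=+5.850e-02  f'(a)=-2.592e+00  a ← 5.049616 − (+5.850e-02/-2.592e+00) = 5.072186
iter 3: u=1.460120  f(a)=+4.422e-04  f'(a)=-2.553e+00  a ← 5.072186 − (+4.422e-04/-2.553e+00) = 5.072360
iter 4: u=1.460070  f(a)=+2.570e-08  f'(a)=-2.552e+00  a ← 5.072360 − (+2.570e-08/-2.552e+00) = 5.072360
iter 5: u=1.460070  f(a)=+3.553e-15  f'(a)=-2.552e+00  a ← 5.072360 − (+3.553e-15/-2.552e+00) = 5.072360
converged: |Δa| < 1e-12 after 5 iterations
sag = a·(cosh(S/(2a)) − 1) = 5.072360·(cosh(1.460070) − 1) = 6.438044
T_max/T_min = cosh(S/(2a)) = 2.269240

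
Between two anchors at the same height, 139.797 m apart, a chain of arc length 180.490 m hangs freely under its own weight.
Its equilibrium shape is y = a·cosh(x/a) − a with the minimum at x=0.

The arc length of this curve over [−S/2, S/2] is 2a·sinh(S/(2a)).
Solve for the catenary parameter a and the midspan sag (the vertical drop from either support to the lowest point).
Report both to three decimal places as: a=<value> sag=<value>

seed: a₀ = √(S³/(24(L−S))) = √(139.797³/(24·40.693)) = 52.890942
iter 1: u=1.321559  f(a)=+3.705e+00  f'(a)=-1.825e+00  a ← 52.890942 − (+3.705e+00/-1.825e+00) = 54.921268
iter 2: u=1.272704  f(a)=+2.240e-01  f'(a)=-1.610e+00  a ← 54.921268 − (+2.240e-01/-1.610e+00) = 55.060392
iter 3: u=1.269488  f(a)=+9.356e-04  f'(a)=-1.597e+00  a ← 55.060392 − (+9.356e-04/-1.597e+00) = 55.060978
iter 4: u=1.269474  f(a)=+1.647e-08  f'(a)=-1.597e+00  a ← 55.060978 − (+1.647e-08/-1.597e+00) = 55.060978
iter 5: u=1.269474  f(a)=+5.684e-14  f'(a)=-1.597e+00  a ← 55.060978 − (+5.684e-14/-1.597e+00) = 55.060978
converged: |Δa| < 1e-12 after 5 iterations
sag = a·(cosh(S/(2a)) − 1) = 55.060978·(cosh(1.269474) − 1) = 50.655016
T_max/T_min = cosh(S/(2a)) = 1.919980

a=55.061 sag=50.655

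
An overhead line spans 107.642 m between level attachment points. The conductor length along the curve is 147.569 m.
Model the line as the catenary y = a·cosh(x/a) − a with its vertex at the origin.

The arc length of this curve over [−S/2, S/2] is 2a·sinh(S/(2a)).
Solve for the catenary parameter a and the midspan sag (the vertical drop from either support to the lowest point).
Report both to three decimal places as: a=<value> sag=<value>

seed: a₀ = √(S³/(24(L−S))) = √(107.642³/(24·39.927)) = 36.077271
iter 1: u=1.491826  f(a)=+4.686e+00  f'(a)=-2.747e+00  a ← 36.077271 − (+4.686e+00/-2.747e+00) = 37.783172
iter 2: u=1.424470  f(a)=+3.529e-01  f'(a)=-2.347e+00  a ← 37.783172 − (+3.529e-01/-2.347e+00) = 37.933490
iter 3: u=1.418825  f(a)=+2.361e-03  f'(a)=-2.316e+00  a ← 37.933490 − (+2.361e-03/-2.316e+00) = 37.934509
iter 4: u=1.418787  f(a)=+1.073e-07  f'(a)=-2.316e+00  a ← 37.934509 − (+1.073e-07/-2.316e+00) = 37.934509
iter 5: u=1.418787  f(a)=+0.000e+00  f'(a)=-2.316e+00  a ← 37.934509 − (+0.000e+00/-2.316e+00) = 37.934509
converged: |Δa| < 1e-12 after 5 iterations
sag = a·(cosh(S/(2a)) − 1) = 37.934509·(cosh(1.418787) − 1) = 45.030420
T_max/T_min = cosh(S/(2a)) = 2.187057

a=37.935 sag=45.030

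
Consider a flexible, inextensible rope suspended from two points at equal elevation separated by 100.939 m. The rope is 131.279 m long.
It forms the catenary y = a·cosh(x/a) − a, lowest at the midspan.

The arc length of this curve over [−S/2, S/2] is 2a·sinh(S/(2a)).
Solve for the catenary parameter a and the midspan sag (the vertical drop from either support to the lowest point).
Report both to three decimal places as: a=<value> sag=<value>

seed: a₀ = √(S³/(24(L−S))) = √(100.939³/(24·30.340)) = 37.581585
iter 1: u=1.342932  f(a)=+2.856e+00  f'(a)=-1.925e+00  a ← 37.581585 − (+2.856e+00/-1.925e+00) = 39.065231
iter 2: u=1.291929  f(a)=+1.779e-01  f'(a)=-1.692e+00  a ← 39.065231 − (+1.779e-01/-1.692e+00) = 39.170330
iter 3: u=1.288462  f(a)=+7.909e-04  f'(a)=-1.677e+00  a ← 39.170330 − (+7.909e-04/-1.677e+00) = 39.170801
iter 4: u=1.288447  f(a)=+1.579e-08  f'(a)=-1.677e+00  a ← 39.170801 − (+1.579e-08/-1.677e+00) = 39.170801
iter 5: u=1.288447  f(a)=+2.842e-14  f'(a)=-1.677e+00  a ← 39.170801 − (+2.842e-14/-1.677e+00) = 39.170801
converged: |Δa| < 1e-12 after 5 iterations
sag = a·(cosh(S/(2a)) − 1) = 39.170801·(cosh(1.288447) − 1) = 37.268035
T_max/T_min = cosh(S/(2a)) = 1.951424

a=39.171 sag=37.268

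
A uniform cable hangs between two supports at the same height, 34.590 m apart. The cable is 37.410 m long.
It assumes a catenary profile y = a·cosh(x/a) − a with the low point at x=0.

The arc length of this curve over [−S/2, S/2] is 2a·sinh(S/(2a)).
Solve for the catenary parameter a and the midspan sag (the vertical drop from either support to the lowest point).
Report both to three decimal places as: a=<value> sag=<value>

seed: a₀ = √(S³/(24(L−S))) = √(34.590³/(24·2.820)) = 24.728380
iter 1: u=0.699399  f(a)=+6.978e-02  f'(a)=-2.394e-01  a ← 24.728380 − (+6.978e-02/-2.394e-01) = 25.019821
iter 2: u=0.691252  f(a)=+1.253e-03  f'(a)=-2.309e-01  a ← 25.019821 − (+1.253e-03/-2.309e-01) = 25.025247
iter 3: u=0.691102  f(a)=+4.202e-07  f'(a)=-2.307e-01  a ← 25.025247 − (+4.202e-07/-2.307e-01) = 25.025249
iter 4: u=0.691102  f(a)=+4.974e-14  f'(a)=-2.307e-01  a ← 25.025249 − (+4.974e-14/-2.307e-01) = 25.025249
converged: |Δa| < 1e-12 after 4 iterations
sag = a·(cosh(S/(2a)) − 1) = 25.025249·(cosh(0.691102) − 1) = 6.217992
T_max/T_min = cosh(S/(2a)) = 1.248469

a=25.025 sag=6.218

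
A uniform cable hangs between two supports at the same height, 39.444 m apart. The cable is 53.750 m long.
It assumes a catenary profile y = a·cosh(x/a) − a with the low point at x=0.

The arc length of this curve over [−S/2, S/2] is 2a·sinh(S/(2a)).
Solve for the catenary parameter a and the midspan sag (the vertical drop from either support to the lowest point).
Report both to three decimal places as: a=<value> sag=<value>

seed: a₀ = √(S³/(24(L−S))) = √(39.444³/(24·14.306)) = 13.369239
iter 1: u=1.475177  f(a)=+1.640e+00  f'(a)=-2.644e+00  a ← 13.369239 − (+1.640e+00/-2.644e+00) = 13.989517
iter 2: u=1.409770  f(a)=+1.210e-01  f'(a)=-2.266e+00  a ← 13.989517 − (+1.210e-01/-2.266e+00) = 14.042913
iter 3: u=1.404409  f(a)=+7.754e-04  f'(a)=-2.238e+00  a ← 14.042913 − (+7.754e-04/-2.238e+00) = 14.043260
iter 4: u=1.404375  f(a)=+3.228e-08  f'(a)=-2.237e+00  a ← 14.043260 − (+3.228e-08/-2.237e+00) = 14.043260
iter 5: u=1.404375  f(a)=+7.105e-15  f'(a)=-2.237e+00  a ← 14.043260 − (+7.105e-15/-2.237e+00) = 14.043260
converged: |Δa| < 1e-12 after 5 iterations
sag = a·(cosh(S/(2a)) − 1) = 14.043260·(cosh(1.404375) − 1) = 16.279648
T_max/T_min = cosh(S/(2a)) = 2.159250

a=14.043 sag=16.280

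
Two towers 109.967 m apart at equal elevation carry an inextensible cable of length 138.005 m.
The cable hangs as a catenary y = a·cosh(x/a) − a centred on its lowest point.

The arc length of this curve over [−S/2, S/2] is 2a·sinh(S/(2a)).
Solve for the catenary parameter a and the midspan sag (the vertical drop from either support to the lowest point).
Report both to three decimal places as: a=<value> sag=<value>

a=46.063 sag=36.902

seed: a₀ = √(S³/(24(L−S))) = √(109.967³/(24·28.038)) = 44.454367
iter 1: u=1.236853  f(a)=+2.224e+00  f'(a)=-1.465e+00  a ← 44.454367 − (+2.224e+00/-1.465e+00) = 45.972492
iter 2: u=1.196009  f(a)=+1.190e-01  f'(a)=-1.312e+00  a ← 45.972492 − (+1.190e-01/-1.312e+00) = 46.063197
iter 3: u=1.193654  f(a)=+3.835e-04  f'(a)=-1.304e+00  a ← 46.063197 − (+3.835e-04/-1.304e+00) = 46.063491
iter 4: u=1.193646  f(a)=+4.008e-09  f'(a)=-1.304e+00  a ← 46.063491 − (+4.008e-09/-1.304e+00) = 46.063491
iter 5: u=1.193646  f(a)=+2.842e-14  f'(a)=-1.304e+00  a ← 46.063491 − (+2.842e-14/-1.304e+00) = 46.063491
converged: |Δa| < 1e-12 after 5 iterations
sag = a·(cosh(S/(2a)) − 1) = 46.063491·(cosh(1.193646) − 1) = 36.901503
T_max/T_min = cosh(S/(2a)) = 1.801101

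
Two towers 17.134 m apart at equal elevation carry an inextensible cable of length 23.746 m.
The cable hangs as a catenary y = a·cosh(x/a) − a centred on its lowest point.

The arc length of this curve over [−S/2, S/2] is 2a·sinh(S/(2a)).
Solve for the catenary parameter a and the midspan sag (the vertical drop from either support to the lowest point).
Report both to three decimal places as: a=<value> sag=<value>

seed: a₀ = √(S³/(24(L−S))) = √(17.134³/(24·6.612)) = 5.630100
iter 1: u=1.521643  f(a)=+8.091e-01  f'(a)=-2.940e+00  a ← 5.630100 − (+8.091e-01/-2.940e+00) = 5.905327
iter 2: u=1.450724  f(a)=+6.311e-02  f'(a)=-2.497e+00  a ← 5.905327 − (+6.311e-02/-2.497e+00) = 5.930597
iter 3: u=1.444542  f(a)=+4.558e-04  f'(a)=-2.461e+00  a ← 5.930597 − (+4.558e-04/-2.461e+00) = 5.930783
iter 4: u=1.444497  f(a)=+2.416e-08  f'(a)=-2.461e+00  a ← 5.930783 − (+2.416e-08/-2.461e+00) = 5.930783
iter 5: u=1.444497  f(a)=+3.553e-15  f'(a)=-2.461e+00  a ← 5.930783 − (+3.553e-15/-2.461e+00) = 5.930783
converged: |Δa| < 1e-12 after 5 iterations
sag = a·(cosh(S/(2a)) − 1) = 5.930783·(cosh(1.444497) − 1) = 7.341079
T_max/T_min = cosh(S/(2a)) = 2.237793

a=5.931 sag=7.341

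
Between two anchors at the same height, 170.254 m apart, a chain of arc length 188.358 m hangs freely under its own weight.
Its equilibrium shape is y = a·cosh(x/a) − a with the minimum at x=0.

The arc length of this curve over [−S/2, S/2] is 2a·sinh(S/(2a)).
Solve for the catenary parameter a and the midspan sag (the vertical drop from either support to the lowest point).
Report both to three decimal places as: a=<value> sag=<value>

seed: a₀ = √(S³/(24(L−S))) = √(170.254³/(24·18.104)) = 106.574449
iter 1: u=0.798756  f(a)=+5.864e-01  f'(a)=-3.619e-01  a ← 106.574449 − (+5.864e-01/-3.619e-01) = 108.194641
iter 2: u=0.786795  f(a)=+1.364e-02  f'(a)=-3.453e-01  a ← 108.194641 − (+1.364e-02/-3.453e-01) = 108.234146
iter 3: u=0.786508  f(a)=+7.769e-06  f'(a)=-3.449e-01  a ← 108.234146 − (+7.769e-06/-3.449e-01) = 108.234168
iter 4: u=0.786508  f(a)=+2.530e-12  f'(a)=-3.449e-01  a ← 108.234168 − (+2.530e-12/-3.449e-01) = 108.234168
converged: |Δa| < 1e-12 after 4 iterations
sag = a·(cosh(S/(2a)) − 1) = 108.234168·(cosh(0.786508) − 1) = 35.238196
T_max/T_min = cosh(S/(2a)) = 1.325574

a=108.234 sag=35.238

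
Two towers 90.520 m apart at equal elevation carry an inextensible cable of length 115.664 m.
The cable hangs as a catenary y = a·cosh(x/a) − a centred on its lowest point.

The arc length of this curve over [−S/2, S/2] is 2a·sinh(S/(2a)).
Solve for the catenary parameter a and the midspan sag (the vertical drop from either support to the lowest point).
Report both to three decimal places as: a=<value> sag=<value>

a=36.435 sag=31.917

seed: a₀ = √(S³/(24(L−S))) = √(90.520³/(24·25.144)) = 35.058555
iter 1: u=1.290983  f(a)=+2.180e+00  f'(a)=-1.688e+00  a ← 35.058555 − (+2.180e+00/-1.688e+00) = 36.350152
iter 2: u=1.245112  f(a)=+1.263e-01  f'(a)=-1.498e+00  a ← 36.350152 − (+1.263e-01/-1.498e+00) = 36.434469
iter 3: u=1.242230  f(a)=+4.813e-04  f'(a)=-1.486e+00  a ← 36.434469 − (+4.813e-04/-1.486e+00) = 36.434793
iter 4: u=1.242219  f(a)=+7.048e-09  f'(a)=-1.486e+00  a ← 36.434793 − (+7.048e-09/-1.486e+00) = 36.434793
iter 5: u=1.242219  f(a)=+1.421e-14  f'(a)=-1.486e+00  a ← 36.434793 − (+1.421e-14/-1.486e+00) = 36.434793
converged: |Δa| < 1e-12 after 5 iterations
sag = a·(cosh(S/(2a)) − 1) = 36.434793·(cosh(1.242219) − 1) = 31.917488
T_max/T_min = cosh(S/(2a)) = 1.876017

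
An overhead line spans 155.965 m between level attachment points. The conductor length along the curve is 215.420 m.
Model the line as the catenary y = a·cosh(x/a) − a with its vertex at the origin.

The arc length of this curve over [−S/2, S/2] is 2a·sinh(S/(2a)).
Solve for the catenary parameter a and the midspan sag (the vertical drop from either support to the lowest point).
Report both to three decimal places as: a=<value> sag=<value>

seed: a₀ = √(S³/(24(L−S))) = √(155.965³/(24·59.455)) = 51.563325
iter 1: u=1.512364  f(a)=+7.182e+00  f'(a)=-2.879e+00  a ← 51.563325 − (+7.182e+00/-2.879e+00) = 54.058255
iter 2: u=1.442564  f(a)=+5.541e-01  f'(a)=-2.450e+00  a ← 54.058255 − (+5.541e-01/-2.450e+00) = 54.284440
iter 3: u=1.436553  f(a)=+3.909e-03  f'(a)=-2.416e+00  a ← 54.284440 − (+3.909e-03/-2.416e+00) = 54.286058
iter 4: u=1.436511  f(a)=+1.975e-07  f'(a)=-2.415e+00  a ← 54.286058 − (+1.975e-07/-2.415e+00) = 54.286058
iter 5: u=1.436511  f(a)=+5.684e-14  f'(a)=-2.415e+00  a ← 54.286058 − (+5.684e-14/-2.415e+00) = 54.286058
converged: |Δa| < 1e-12 after 5 iterations
sag = a·(cosh(S/(2a)) − 1) = 54.286058·(cosh(1.436511) − 1) = 66.330774
T_max/T_min = cosh(S/(2a)) = 2.221875

a=54.286 sag=66.331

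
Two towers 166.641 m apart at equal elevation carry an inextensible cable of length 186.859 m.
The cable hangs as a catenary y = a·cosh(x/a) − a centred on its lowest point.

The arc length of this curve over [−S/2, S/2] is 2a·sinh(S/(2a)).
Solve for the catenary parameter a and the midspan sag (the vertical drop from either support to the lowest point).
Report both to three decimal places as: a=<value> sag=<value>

a=99.385 sag=37.020

seed: a₀ = √(S³/(24(L−S))) = √(166.641³/(24·20.218)) = 97.655808
iter 1: u=0.853206  f(a)=+7.488e-01  f'(a)=-4.450e-01  a ← 97.655808 − (+7.488e-01/-4.450e-01) = 99.338446
iter 2: u=0.838754  f(a)=+1.979e-02  f'(a)=-4.218e-01  a ← 99.338446 − (+1.979e-02/-4.218e-01) = 99.385372
iter 3: u=0.838358  f(a)=+1.466e-05  f'(a)=-4.211e-01  a ← 99.385372 − (+1.466e-05/-4.211e-01) = 99.385407
iter 4: u=0.838357  f(a)=+8.072e-12  f'(a)=-4.211e-01  a ← 99.385407 − (+8.072e-12/-4.211e-01) = 99.385407
converged: |Δa| < 1e-12 after 4 iterations
sag = a·(cosh(S/(2a)) − 1) = 99.385407·(cosh(0.838357) − 1) = 37.020350
T_max/T_min = cosh(S/(2a)) = 1.372493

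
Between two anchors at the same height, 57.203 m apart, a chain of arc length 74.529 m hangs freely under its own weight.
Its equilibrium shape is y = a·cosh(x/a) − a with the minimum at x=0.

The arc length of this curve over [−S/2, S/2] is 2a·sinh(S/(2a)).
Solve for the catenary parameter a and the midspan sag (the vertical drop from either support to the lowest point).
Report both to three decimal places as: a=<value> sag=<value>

a=22.120 sag=21.215

seed: a₀ = √(S³/(24(L−S))) = √(57.203³/(24·17.326)) = 21.216485
iter 1: u=1.348079  f(a)=+1.644e+00  f'(a)=-1.950e+00  a ← 21.216485 − (+1.644e+00/-1.950e+00) = 22.059670
iter 2: u=1.296552  f(a)=+1.031e-01  f'(a)=-1.712e+00  a ← 22.059670 − (+1.031e-01/-1.712e+00) = 22.119876
iter 3: u=1.293023  f(a)=+4.653e-04  f'(a)=-1.697e+00  a ← 22.119876 − (+4.653e-04/-1.697e+00) = 22.120150
iter 4: u=1.293007  f(a)=+9.574e-09  f'(a)=-1.697e+00  a ← 22.120150 − (+9.574e-09/-1.697e+00) = 22.120150
iter 5: u=1.293007  f(a)=-1.421e-14  f'(a)=-1.697e+00  a ← 22.120150 − (-1.421e-14/-1.697e+00) = 22.120150
converged: |Δa| < 1e-12 after 5 iterations
sag = a·(cosh(S/(2a)) − 1) = 22.120150·(cosh(1.293007) − 1) = 21.215101
T_max/T_min = cosh(S/(2a)) = 1.959085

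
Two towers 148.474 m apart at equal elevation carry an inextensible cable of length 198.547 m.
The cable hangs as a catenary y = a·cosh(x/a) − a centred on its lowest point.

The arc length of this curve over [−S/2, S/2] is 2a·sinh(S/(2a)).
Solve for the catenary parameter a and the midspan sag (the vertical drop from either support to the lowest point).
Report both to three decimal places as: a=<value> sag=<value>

a=54.646 sag=58.674

seed: a₀ = √(S³/(24(L−S))) = √(148.474³/(24·50.073)) = 52.187704
iter 1: u=1.422500  f(a)=+5.317e+00  f'(a)=-2.336e+00  a ← 52.187704 − (+5.317e+00/-2.336e+00) = 54.463522
iter 2: u=1.363059  f(a)=+3.676e-01  f'(a)=-2.024e+00  a ← 54.463522 − (+3.676e-01/-2.024e+00) = 54.645182
iter 3: u=1.358528  f(a)=+2.045e-03  f'(a)=-2.001e+00  a ← 54.645182 − (+2.045e-03/-2.001e+00) = 54.646204
iter 4: u=1.358502  f(a)=+6.410e-08  f'(a)=-2.001e+00  a ← 54.646204 − (+6.410e-08/-2.001e+00) = 54.646204
iter 5: u=1.358502  f(a)=+0.000e+00  f'(a)=-2.001e+00  a ← 54.646204 − (+0.000e+00/-2.001e+00) = 54.646204
converged: |Δa| < 1e-12 after 5 iterations
sag = a·(cosh(S/(2a)) − 1) = 54.646204·(cosh(1.358502) − 1) = 58.673853
T_max/T_min = cosh(S/(2a)) = 2.073704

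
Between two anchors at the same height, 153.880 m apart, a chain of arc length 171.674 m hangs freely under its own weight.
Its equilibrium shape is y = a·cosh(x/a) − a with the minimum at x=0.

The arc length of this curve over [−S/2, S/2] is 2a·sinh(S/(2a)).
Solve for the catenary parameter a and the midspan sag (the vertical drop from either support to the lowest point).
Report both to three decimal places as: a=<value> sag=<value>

seed: a₀ = √(S³/(24(L−S))) = √(153.880³/(24·17.794)) = 92.369981
iter 1: u=0.832955  f(a)=+6.276e-01  f'(a)=-4.127e-01  a ← 92.369981 − (+6.276e-01/-4.127e-01) = 93.890732
iter 2: u=0.819463  f(a)=+1.583e-02  f'(a)=-3.921e-01  a ← 93.890732 − (+1.583e-02/-3.921e-01) = 93.931117
iter 3: u=0.819111  f(a)=+1.066e-05  f'(a)=-3.916e-01  a ← 93.931117 − (+1.066e-05/-3.916e-01) = 93.931144
iter 4: u=0.819111  f(a)=+4.860e-12  f'(a)=-3.916e-01  a ← 93.931144 − (+4.860e-12/-3.916e-01) = 93.931144
converged: |Δa| < 1e-12 after 4 iterations
sag = a·(cosh(S/(2a)) − 1) = 93.931144·(cosh(0.819111) − 1) = 33.312914
T_max/T_min = cosh(S/(2a)) = 1.354652

a=93.931 sag=33.313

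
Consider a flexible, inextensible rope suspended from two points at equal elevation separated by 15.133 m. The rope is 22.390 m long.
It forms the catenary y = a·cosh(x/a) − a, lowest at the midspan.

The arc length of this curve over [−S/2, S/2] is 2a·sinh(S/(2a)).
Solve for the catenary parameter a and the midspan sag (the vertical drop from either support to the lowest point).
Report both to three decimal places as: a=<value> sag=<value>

a=4.752 sag=7.410

seed: a₀ = √(S³/(24(L−S))) = √(15.133³/(24·7.257)) = 4.460704
iter 1: u=1.696257  f(a)=+1.118e+00  f'(a)=-4.291e+00  a ← 4.460704 − (+1.118e+00/-4.291e+00) = 4.721334
iter 2: u=1.602619  f(a)=+1.055e-01  f'(a)=-3.517e+00  a ← 4.721334 − (+1.055e-01/-3.517e+00) = 4.751339
iter 3: u=1.592498  f(a)=+1.155e-03  f'(a)=-3.440e+00  a ← 4.751339 − (+1.155e-03/-3.440e+00) = 4.751675
iter 4: u=1.592386  f(a)=+1.418e-07  f'(a)=-3.439e+00  a ← 4.751675 − (+1.418e-07/-3.439e+00) = 4.751675
iter 5: u=1.592386  f(a)=+0.000e+00  f'(a)=-3.439e+00  a ← 4.751675 − (+0.000e+00/-3.439e+00) = 4.751675
converged: |Δa| < 1e-12 after 5 iterations
sag = a·(cosh(S/(2a)) − 1) = 4.751675·(cosh(1.592386) − 1) = 7.410004
T_max/T_min = cosh(S/(2a)) = 2.559451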